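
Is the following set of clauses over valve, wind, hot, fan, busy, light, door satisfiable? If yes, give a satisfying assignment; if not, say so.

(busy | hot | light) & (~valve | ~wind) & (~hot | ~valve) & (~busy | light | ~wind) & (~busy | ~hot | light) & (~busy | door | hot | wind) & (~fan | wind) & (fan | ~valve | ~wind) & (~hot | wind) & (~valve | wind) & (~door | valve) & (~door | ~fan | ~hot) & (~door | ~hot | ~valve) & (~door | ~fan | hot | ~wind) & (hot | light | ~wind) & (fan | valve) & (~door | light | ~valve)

valve: False, wind: True, hot: True, fan: True, busy: True, light: True, door: False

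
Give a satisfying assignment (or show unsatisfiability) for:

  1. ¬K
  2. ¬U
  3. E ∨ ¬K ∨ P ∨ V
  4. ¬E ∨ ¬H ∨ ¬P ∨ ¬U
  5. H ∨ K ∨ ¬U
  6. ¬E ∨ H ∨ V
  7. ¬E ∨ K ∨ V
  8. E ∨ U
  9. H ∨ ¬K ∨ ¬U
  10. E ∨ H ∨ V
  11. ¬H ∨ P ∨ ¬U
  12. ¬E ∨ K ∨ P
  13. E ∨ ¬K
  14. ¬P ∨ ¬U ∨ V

V=T, U=F, K=F, E=T, P=T, H=F

Unit clause (¬K) forces K = False.
Unit clause (¬U) forces U = False.
In (E ∨ U) only E is left, so E = True.
In (¬E ∨ K ∨ P) only P is left, so P = True.
In (¬E ∨ K ∨ V) only V is left, so V = True.
Set H = False.
All clauses satisfied.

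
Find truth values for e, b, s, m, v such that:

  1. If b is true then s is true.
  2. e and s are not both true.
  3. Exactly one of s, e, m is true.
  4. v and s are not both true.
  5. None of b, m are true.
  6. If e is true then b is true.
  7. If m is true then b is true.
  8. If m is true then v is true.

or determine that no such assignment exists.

e: False; b: False; s: True; m: False; v: False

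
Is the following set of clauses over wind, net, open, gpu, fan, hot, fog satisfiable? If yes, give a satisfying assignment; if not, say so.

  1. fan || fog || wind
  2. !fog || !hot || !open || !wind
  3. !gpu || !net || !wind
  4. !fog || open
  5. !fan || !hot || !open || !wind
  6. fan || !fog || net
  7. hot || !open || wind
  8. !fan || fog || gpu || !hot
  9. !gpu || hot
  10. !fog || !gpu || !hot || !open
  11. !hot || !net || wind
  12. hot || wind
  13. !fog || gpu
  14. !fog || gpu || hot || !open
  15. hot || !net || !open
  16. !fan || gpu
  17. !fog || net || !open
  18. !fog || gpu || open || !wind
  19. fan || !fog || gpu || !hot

Set wind = True.
Set net = False.
Set open = True.
  then (!fog || net || !open) forces fog = False.
Set gpu = False.
  then (!fan || gpu) forces fan = False.
Set hot = True.
All clauses satisfied.

wind: True, net: False, open: True, gpu: False, fan: False, hot: True, fog: False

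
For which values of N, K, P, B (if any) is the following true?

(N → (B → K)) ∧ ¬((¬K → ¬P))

N = True, K = False, P = True, B = False

  N → (B → K) = True
    B → K = True
  ¬((¬K → ¬P)) = True
    ¬K → ¬P = False
      ¬K = True
      ¬P = False
Both conjuncts True, so the formula holds.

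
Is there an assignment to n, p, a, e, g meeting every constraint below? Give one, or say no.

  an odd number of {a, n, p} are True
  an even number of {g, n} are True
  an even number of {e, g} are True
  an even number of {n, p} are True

n=T, p=T, a=T, e=T, g=T

{a, n, p}: 3 true → odd ✓
{g, n}: 2 true → even ✓
{e, g}: 2 true → even ✓
{n, p}: 2 true → even ✓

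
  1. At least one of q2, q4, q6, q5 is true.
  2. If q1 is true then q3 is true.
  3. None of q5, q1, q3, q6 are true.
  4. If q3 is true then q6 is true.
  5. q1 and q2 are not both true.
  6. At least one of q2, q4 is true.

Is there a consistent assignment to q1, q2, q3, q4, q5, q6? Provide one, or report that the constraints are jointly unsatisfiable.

q1 = False; q2 = True; q3 = False; q4 = False; q5 = False; q6 = False

  (1) {q2, q4, q6, q5}: 1 true — at least one ✓
  (2) q1=F ⇒ q3: vacuous ✓
  (3) {q5, q1, q3, q6}: 0 true — none ✓
  (4) q3=F ⇒ q6: vacuous ✓
  (5) q1=F, q2=T — not both ✓
  (6) {q2, q4}: 1 true — at least one ✓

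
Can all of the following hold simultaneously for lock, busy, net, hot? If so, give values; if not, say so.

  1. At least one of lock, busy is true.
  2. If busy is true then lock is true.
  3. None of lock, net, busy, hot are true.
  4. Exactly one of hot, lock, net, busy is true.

Case lock = True:
  Constraint (3) is violated (lock=T) — contradiction.
Case lock = False:
  (1) with lock=F forces busy = True.
  Constraint (2) is violated (busy=T, lock=F) — contradiction.
Both cases fail — unsatisfiable.

The formula is unsatisfiable.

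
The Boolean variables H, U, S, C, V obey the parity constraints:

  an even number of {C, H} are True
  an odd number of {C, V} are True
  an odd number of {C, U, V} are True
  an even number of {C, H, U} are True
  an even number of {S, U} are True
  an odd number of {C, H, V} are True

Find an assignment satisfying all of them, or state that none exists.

H=F, U=F, S=F, C=F, V=T

{C, H}: 0 true → even ✓
{C, V}: 1 true → odd ✓
{C, U, V}: 1 true → odd ✓
{C, H, U}: 0 true → even ✓
{S, U}: 0 true → even ✓
{C, H, V}: 1 true → odd ✓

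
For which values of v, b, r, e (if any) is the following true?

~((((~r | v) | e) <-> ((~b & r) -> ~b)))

v: False, b: True, r: True, e: False

  ~((((~r | v) | e) <-> ((~b & r) -> ~b))) = True
    ((~r | v) | e) <-> ((~b & r) -> ~b) = False
      (~r | v) | e = False
        ~r | v = False
          ~r = False
      (~b & r) -> ~b = True
        ~b & r = False
          ~b = False
        ~b = False
The formula evaluates to True.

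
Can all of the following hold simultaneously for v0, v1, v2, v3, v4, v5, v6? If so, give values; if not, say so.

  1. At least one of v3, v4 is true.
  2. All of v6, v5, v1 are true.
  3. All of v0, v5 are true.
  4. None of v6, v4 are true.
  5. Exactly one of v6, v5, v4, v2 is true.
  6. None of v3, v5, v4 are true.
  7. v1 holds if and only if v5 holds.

Unsatisfiable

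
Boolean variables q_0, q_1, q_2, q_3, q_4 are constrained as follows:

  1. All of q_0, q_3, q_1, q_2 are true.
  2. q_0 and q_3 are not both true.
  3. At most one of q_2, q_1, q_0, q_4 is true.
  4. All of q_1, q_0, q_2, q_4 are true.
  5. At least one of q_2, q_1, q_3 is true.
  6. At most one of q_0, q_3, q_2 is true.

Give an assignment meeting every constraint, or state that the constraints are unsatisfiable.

Case q_0 = True:
  (1) forces q_3 = True.
  Constraint (2) is violated (q_0=T, q_3=T) — contradiction.
Case q_0 = False:
  Constraint (1) is violated (q_0=F) — contradiction.
Both cases fail — unsatisfiable.

Unsatisfiable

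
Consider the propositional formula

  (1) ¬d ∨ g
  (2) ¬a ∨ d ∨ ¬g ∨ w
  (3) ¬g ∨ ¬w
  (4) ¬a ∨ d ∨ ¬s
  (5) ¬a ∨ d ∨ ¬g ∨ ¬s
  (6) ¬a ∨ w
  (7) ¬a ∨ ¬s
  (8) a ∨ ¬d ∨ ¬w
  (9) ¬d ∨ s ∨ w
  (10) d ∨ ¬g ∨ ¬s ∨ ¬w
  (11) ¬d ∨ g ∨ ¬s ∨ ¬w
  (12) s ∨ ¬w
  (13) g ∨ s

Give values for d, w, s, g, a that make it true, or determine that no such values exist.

Set d = False.
Set w = True.
  then (¬g ∨ ¬w) forces g = False.
  then (s ∨ ¬w) forces s = True.
  then (¬a ∨ d ∨ ¬s) forces a = False.
All clauses satisfied.

d = False, w = True, s = True, g = False, a = False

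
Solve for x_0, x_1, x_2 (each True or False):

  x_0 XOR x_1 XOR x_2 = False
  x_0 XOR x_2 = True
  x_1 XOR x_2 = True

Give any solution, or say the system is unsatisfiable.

x_0: True, x_1: True, x_2: False

x_0 XOR x_1 XOR x_2 = T XOR T XOR F = False ✓
x_0 XOR x_2 = T XOR F = True ✓
x_1 XOR x_2 = T XOR F = True ✓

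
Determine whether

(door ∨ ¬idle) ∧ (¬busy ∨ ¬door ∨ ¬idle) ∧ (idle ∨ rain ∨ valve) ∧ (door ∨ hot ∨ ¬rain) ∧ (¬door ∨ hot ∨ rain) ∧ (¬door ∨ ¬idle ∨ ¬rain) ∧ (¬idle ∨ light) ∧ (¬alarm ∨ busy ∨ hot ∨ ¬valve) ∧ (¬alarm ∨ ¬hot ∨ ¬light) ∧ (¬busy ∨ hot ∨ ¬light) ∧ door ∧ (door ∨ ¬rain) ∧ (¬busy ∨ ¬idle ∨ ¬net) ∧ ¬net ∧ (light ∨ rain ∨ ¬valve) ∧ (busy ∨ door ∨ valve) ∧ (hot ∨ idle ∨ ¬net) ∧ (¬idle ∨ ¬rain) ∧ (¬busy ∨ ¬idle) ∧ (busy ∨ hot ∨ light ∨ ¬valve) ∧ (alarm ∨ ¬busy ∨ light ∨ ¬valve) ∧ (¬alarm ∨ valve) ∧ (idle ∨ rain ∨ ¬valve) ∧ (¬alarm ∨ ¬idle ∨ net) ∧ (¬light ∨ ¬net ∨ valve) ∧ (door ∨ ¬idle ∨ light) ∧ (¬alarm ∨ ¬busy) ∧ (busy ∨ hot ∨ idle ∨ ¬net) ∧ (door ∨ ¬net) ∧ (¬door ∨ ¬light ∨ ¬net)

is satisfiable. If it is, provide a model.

Unit clause (door) forces door = True.
Unit clause (¬net) forces net = False.
Set idle = False.
Try rain = False:
  (idle ∨ rain ∨ valve) forces valve = True.
  clause (idle ∨ rain ∨ ¬valve) is falsified — backtrack.
So rain = True.
Set alarm = False.
Set valve = False.
Set hot = True.
Set light = True.
Set busy = False.
All clauses satisfied.

idle = False, rain = True, alarm = False, door = True, valve = False, net = False, hot = True, light = True, busy = False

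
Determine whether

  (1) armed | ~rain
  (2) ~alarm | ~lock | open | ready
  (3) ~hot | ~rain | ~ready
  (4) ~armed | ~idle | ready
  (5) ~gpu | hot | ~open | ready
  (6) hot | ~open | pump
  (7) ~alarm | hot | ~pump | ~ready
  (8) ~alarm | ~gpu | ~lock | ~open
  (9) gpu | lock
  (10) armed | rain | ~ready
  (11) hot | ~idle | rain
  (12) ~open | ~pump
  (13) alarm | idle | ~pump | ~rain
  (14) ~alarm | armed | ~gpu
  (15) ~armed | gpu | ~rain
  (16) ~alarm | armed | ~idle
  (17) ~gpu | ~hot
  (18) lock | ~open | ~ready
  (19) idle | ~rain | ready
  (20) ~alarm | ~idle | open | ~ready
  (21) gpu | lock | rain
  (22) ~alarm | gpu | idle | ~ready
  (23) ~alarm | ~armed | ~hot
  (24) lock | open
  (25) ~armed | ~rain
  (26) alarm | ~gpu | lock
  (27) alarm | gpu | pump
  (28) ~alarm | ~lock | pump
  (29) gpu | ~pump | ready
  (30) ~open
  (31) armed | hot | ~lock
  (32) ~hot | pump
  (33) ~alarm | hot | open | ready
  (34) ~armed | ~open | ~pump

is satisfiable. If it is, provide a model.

idle: False, pump: True, rain: False, hot: True, armed: True, open: False, alarm: False, lock: True, gpu: False, ready: True

Unit clause (~open) forces open = False.
In (lock | open) only lock is left, so lock = True.
Set idle = False.
Set pump = True.
Try rain = True:
  (armed | ~rain) forces armed = True.
  clause (~armed | ~rain) is falsified — backtrack.
So rain = False.
Set hot = True.
  then (~gpu | ~hot) forces gpu = False.
  then (gpu | ~pump | ready) forces ready = True.
  then (armed | rain | ~ready) forces armed = True.
  then (~alarm | gpu | idle | ~ready) forces alarm = False.
All clauses satisfied.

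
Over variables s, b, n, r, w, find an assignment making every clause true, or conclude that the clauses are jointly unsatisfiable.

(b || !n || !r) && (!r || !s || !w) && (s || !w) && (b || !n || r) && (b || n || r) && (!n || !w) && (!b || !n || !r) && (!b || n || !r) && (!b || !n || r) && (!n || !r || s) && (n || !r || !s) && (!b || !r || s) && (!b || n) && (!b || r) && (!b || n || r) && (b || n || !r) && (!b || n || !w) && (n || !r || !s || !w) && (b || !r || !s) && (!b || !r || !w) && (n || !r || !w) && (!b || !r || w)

Case r = True:
  If n = True:
    (b || !n || !r) forces b = True.
    clause (!b || !n || !r) is falsified.
  If n = False:
    (!b || n || !r) forces b = False.
    clause (b || n || !r) is falsified.
  Every sub-case reaches a contradiction.
Case r = False:
  (!b || r) forces b = False.
  (b || !n || r) forces n = False.
  Clause (b || n || r) is falsified — contradiction.
Both cases fail, so the formula is unsatisfiable.

Unsatisfiable — no assignment works.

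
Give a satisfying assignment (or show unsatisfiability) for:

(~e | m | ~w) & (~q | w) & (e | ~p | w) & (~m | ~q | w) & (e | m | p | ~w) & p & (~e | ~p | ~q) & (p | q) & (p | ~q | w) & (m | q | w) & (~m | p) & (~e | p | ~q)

w: True, p: True, m: True, e: False, q: True

Unit clause (p) forces p = True.
Set w = True.
Set m = True.
Set e = False.
Set q = True.
All clauses satisfied.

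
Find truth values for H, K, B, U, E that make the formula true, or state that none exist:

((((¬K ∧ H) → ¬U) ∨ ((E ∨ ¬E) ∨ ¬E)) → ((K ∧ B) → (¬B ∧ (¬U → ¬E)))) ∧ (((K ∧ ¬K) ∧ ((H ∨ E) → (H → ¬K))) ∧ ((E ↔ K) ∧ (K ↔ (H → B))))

Case K = True: the conjunct ¬K is False.
Case K = False: the conjunct K is False.
Both cases fail — unsatisfiable.

Unsatisfiable — no assignment works.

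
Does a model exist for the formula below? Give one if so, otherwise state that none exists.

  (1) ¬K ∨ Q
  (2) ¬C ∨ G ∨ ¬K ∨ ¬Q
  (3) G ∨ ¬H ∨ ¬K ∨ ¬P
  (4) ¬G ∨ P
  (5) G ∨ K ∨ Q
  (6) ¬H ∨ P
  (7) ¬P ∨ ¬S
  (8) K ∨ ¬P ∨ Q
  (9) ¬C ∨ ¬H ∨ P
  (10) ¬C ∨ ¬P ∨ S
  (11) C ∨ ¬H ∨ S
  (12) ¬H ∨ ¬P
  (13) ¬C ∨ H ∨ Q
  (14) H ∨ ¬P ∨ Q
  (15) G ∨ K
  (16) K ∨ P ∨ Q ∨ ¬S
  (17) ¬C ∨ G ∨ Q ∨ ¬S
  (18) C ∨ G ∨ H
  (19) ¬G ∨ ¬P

Case G = True:
  (¬G ∨ P) forces P = True.
  Clause (¬G ∨ ¬P) is falsified — contradiction.
Case G = False:
  (G ∨ K) forces K = True.
  (¬K ∨ Q) forces Q = True.
  (¬C ∨ G ∨ ¬K ∨ ¬Q) forces C = False.
  (C ∨ G ∨ H) forces H = True.
  (G ∨ ¬H ∨ ¬K ∨ ¬P) forces P = False.
  Clause (¬H ∨ P) is falsified — contradiction.
Both cases fail, so the formula is unsatisfiable.

No satisfying assignment exists.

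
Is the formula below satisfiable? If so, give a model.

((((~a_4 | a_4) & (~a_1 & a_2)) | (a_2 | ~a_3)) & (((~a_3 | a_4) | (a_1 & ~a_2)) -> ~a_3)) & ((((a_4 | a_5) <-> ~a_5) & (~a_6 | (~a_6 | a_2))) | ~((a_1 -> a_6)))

a_1 = False, a_2 = False, a_3 = False, a_4 = True, a_5 = False, a_6 = False

  (((~a_4 | a_4) & (~a_1 & a_2)) | (a_2 | ~a_3)) & (((~a_3 | a_4) | (a_1 & ~a_2)) -> ~a_3) = True
    ((~a_4 | a_4) & (~a_1 & a_2)) | (a_2 | ~a_3) = True
      (~a_4 | a_4) & (~a_1 & a_2) = False
        ~a_4 | a_4 = True
          ~a_4 = False
        ~a_1 & a_2 = False
          ~a_1 = True
      a_2 | ~a_3 = True
        ~a_3 = True
    ((~a_3 | a_4) | (a_1 & ~a_2)) -> ~a_3 = True
      (~a_3 | a_4) | (a_1 & ~a_2) = True
        ~a_3 | a_4 = True
          ~a_3 = True
        a_1 & ~a_2 = False
          ~a_2 = True
      ~a_3 = True
  (((a_4 | a_5) <-> ~a_5) & (~a_6 | (~a_6 | a_2))) | ~((a_1 -> a_6)) = True
    ((a_4 | a_5) <-> ~a_5) & (~a_6 | (~a_6 | a_2)) = True
      (a_4 | a_5) <-> ~a_5 = True
        a_4 | a_5 = True
        ~a_5 = True
      ~a_6 | (~a_6 | a_2) = True
        ~a_6 = True
        ~a_6 | a_2 = True
          ~a_6 = True
    ~((a_1 -> a_6)) = False
      a_1 -> a_6 = True
Both conjuncts True, so the formula holds.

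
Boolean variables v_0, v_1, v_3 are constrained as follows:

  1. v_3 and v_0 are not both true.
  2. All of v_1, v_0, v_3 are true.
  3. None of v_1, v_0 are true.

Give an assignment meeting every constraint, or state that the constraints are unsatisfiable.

Unsatisfiable — no assignment works.

Case v_0 = True:
  Constraint (3) is violated (v_0=T) — contradiction.
Case v_0 = False:
  Constraint (2) is violated (v_0=F) — contradiction.
Both cases fail — unsatisfiable.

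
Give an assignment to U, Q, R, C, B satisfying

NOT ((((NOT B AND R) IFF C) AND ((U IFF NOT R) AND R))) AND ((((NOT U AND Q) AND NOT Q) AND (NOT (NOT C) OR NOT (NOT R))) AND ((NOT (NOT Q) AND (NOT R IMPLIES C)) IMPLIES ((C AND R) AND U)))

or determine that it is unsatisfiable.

Case Q = True: the conjunct NOT Q is False.
Case Q = False: the conjunct Q is False.
Both cases fail — unsatisfiable.

The formula is unsatisfiable.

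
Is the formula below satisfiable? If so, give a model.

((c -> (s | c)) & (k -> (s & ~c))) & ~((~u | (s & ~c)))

c=T, u=T, s=F, k=F

  (c -> (s | c)) & (k -> (s & ~c)) = True
    c -> (s | c) = True
      s | c = True
    k -> (s & ~c) = True
      s & ~c = False
        ~c = False
  ~((~u | (s & ~c))) = True
    ~u | (s & ~c) = False
      ~u = False
      s & ~c = False
        ~c = False
Both conjuncts True, so the formula holds.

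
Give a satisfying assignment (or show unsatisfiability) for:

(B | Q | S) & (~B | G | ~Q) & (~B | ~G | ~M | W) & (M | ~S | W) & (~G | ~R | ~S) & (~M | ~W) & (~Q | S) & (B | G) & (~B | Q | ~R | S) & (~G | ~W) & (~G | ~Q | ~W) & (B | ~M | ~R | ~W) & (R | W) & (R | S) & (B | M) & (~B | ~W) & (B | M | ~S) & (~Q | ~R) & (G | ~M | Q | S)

Set B = True.
  then (~B | ~W) forces W = False.
  then (R | W) forces R = True.
  then (~Q | ~R) forces Q = False.
  then (~B | Q | ~R | S) forces S = True.
  then (M | ~S | W) forces M = True.
  then (~G | ~R | ~S) forces G = False.
All clauses satisfied.

B: True, G: False, Q: False, R: True, S: True, M: True, W: False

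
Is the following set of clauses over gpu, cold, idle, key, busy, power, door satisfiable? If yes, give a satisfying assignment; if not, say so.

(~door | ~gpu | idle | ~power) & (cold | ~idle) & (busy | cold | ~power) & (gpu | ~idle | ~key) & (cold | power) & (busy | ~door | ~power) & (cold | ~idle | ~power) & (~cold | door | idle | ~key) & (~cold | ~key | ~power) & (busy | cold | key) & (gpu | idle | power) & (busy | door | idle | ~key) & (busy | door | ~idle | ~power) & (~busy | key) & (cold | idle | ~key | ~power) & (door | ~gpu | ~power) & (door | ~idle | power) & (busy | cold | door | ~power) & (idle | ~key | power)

gpu = True, cold = True, idle = False, key = False, busy = False, power = False, door = False

Set gpu = True.
Try cold = False:
  (cold | ~idle) forces idle = False.
  (cold | power) forces power = True.
  (~door | ~gpu | idle | ~power) forces door = False.
  clause (door | ~gpu | ~power) is falsified — backtrack.
So cold = True.
Set idle = False.
Set key = False.
  then (~busy | key) forces busy = False.
Try power = True:
  (~door | ~gpu | idle | ~power) forces door = False.
  clause (door | ~gpu | ~power) is falsified — backtrack.
So power = False.
Set door = False.
All clauses satisfied.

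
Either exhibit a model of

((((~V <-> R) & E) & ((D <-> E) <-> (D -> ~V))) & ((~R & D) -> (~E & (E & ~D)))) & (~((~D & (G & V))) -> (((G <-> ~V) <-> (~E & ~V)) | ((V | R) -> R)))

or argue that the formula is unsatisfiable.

R = True, E = True, G = False, V = False, D = True

  (((~V <-> R) & E) & ((D <-> E) <-> (D -> ~V))) & ((~R & D) -> (~E & (E & ~D))) = True
    ((~V <-> R) & E) & ((D <-> E) <-> (D -> ~V)) = True
      (~V <-> R) & E = True
        ~V <-> R = True
          ~V = True
      (D <-> E) <-> (D -> ~V) = True
        D <-> E = True
        D -> ~V = True
          ~V = True
    (~R & D) -> (~E & (E & ~D)) = True
      ~R & D = False
        ~R = False
      ~E & (E & ~D) = False
        ~E = False
        E & ~D = False
          ~D = False
  ~((~D & (G & V))) -> (((G <-> ~V) <-> (~E & ~V)) | ((V | R) -> R)) = True
    ~((~D & (G & V))) = True
      ~D & (G & V) = False
        ~D = False
        G & V = False
    ((G <-> ~V) <-> (~E & ~V)) | ((V | R) -> R) = True
      (G <-> ~V) <-> (~E & ~V) = True
        G <-> ~V = False
          ~V = True
        ~E & ~V = False
          ~E = False
          ~V = True
      (V | R) -> R = True
        V | R = True
Both conjuncts True, so the formula holds.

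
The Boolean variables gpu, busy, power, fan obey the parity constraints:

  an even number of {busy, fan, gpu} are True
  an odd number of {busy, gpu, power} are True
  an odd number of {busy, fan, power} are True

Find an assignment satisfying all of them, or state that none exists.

gpu: True, busy: False, power: False, fan: True

{busy, fan, gpu}: 2 true → even ✓
{busy, gpu, power}: 1 true → odd ✓
{busy, fan, power}: 1 true → odd ✓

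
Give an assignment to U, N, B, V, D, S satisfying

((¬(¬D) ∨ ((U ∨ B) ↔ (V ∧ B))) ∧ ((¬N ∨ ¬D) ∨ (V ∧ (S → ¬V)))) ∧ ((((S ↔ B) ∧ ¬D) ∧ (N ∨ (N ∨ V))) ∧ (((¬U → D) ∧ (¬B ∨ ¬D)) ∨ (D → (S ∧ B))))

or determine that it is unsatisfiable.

U: False, N: True, B: True, V: True, D: False, S: True

  (¬(¬D) ∨ ((U ∨ B) ↔ (V ∧ B))) ∧ ((¬N ∨ ¬D) ∨ (V ∧ (S → ¬V))) = True
    ¬(¬D) ∨ ((U ∨ B) ↔ (V ∧ B)) = True
      ¬(¬D) = False
        ¬D = True
      (U ∨ B) ↔ (V ∧ B) = True
        U ∨ B = True
        V ∧ B = True
    (¬N ∨ ¬D) ∨ (V ∧ (S → ¬V)) = True
      ¬N ∨ ¬D = True
        ¬N = False
        ¬D = True
      V ∧ (S → ¬V) = False
        S → ¬V = False
          ¬V = False
  (((S ↔ B) ∧ ¬D) ∧ (N ∨ (N ∨ V))) ∧ (((¬U → D) ∧ (¬B ∨ ¬D)) ∨ (D → (S ∧ B))) = True
    ((S ↔ B) ∧ ¬D) ∧ (N ∨ (N ∨ V)) = True
      (S ↔ B) ∧ ¬D = True
        S ↔ B = True
        ¬D = True
      N ∨ (N ∨ V) = True
        N ∨ V = True
    ((¬U → D) ∧ (¬B ∨ ¬D)) ∨ (D → (S ∧ B)) = True
      (¬U → D) ∧ (¬B ∨ ¬D) = False
        ¬U → D = False
          ¬U = True
        ¬B ∨ ¬D = True
          ¬B = False
          ¬D = True
      D → (S ∧ B) = True
        S ∧ B = True
Both conjuncts True, so the formula holds.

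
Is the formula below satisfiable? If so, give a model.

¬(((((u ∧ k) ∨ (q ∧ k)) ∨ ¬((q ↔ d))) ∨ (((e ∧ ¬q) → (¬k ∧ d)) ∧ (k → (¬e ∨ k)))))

q=F, k=F, e=T, d=F, u=F

  ¬(((((u ∧ k) ∨ (q ∧ k)) ∨ ¬((q ↔ d))) ∨ (((e ∧ ¬q) → (¬k ∧ d)) ∧ (k → (¬e ∨ k))))) = True
    (((u ∧ k) ∨ (q ∧ k)) ∨ ¬((q ↔ d))) ∨ (((e ∧ ¬q) → (¬k ∧ d)) ∧ (k → (¬e ∨ k))) = False
      ((u ∧ k) ∨ (q ∧ k)) ∨ ¬((q ↔ d)) = False
        (u ∧ k) ∨ (q ∧ k) = False
          u ∧ k = False
          q ∧ k = False
        ¬((q ↔ d)) = False
          q ↔ d = True
      ((e ∧ ¬q) → (¬k ∧ d)) ∧ (k → (¬e ∨ k)) = False
        (e ∧ ¬q) → (¬k ∧ d) = False
          e ∧ ¬q = True
            ¬q = True
          ¬k ∧ d = False
            ¬k = True
        k → (¬e ∨ k) = True
          ¬e ∨ k = False
            ¬e = False
The formula evaluates to True.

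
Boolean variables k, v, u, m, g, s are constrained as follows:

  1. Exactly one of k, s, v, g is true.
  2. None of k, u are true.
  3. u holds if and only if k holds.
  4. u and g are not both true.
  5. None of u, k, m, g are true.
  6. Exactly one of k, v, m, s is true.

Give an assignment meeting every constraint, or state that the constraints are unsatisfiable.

k: False; v: True; u: False; m: False; g: False; s: False

  (1) {k, s, v, g}: 1 true — exactly one ✓
  (2) {k, u}: 0 true — none ✓
  (3) u=F, k=F — same ✓
  (4) u=F, g=F — not both ✓
  (5) {u, k, m, g}: 0 true — none ✓
  (6) {k, v, m, s}: 1 true — exactly one ✓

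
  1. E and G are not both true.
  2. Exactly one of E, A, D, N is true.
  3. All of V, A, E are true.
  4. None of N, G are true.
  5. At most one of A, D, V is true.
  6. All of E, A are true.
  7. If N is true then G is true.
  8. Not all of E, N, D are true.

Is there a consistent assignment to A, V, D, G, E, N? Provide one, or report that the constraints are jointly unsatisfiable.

Case V = True:
  (3) forces A = True.
  Constraint (5) is violated (A=T, V=T) — contradiction.
Case V = False:
  Constraint (3) is violated (V=F) — contradiction.
Both cases fail — unsatisfiable.

The formula is unsatisfiable.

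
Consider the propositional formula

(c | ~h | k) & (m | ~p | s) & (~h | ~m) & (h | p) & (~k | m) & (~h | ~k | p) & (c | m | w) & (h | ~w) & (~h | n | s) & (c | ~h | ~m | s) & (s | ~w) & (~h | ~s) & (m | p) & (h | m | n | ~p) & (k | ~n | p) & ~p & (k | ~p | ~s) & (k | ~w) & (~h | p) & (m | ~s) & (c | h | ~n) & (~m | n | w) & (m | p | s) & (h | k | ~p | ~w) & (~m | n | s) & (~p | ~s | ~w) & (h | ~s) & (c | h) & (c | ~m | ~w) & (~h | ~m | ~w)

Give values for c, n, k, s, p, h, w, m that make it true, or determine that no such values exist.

No satisfying assignment exists.

Case p = True:
  Clause (~p) is falsified — contradiction.
Case p = False:
  (h | p) forces h = True.
  Clause (~h | p) is falsified — contradiction.
Both cases fail, so the formula is unsatisfiable.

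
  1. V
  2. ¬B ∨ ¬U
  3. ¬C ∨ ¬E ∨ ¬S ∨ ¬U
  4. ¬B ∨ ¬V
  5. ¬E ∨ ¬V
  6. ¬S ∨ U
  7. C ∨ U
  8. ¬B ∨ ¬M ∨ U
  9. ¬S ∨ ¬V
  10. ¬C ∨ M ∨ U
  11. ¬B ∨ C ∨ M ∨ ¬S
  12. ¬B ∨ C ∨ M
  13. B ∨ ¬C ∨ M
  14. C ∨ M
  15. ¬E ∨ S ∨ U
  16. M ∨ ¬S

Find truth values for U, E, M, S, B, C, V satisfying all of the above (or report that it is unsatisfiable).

U=F, E=F, M=T, S=F, B=F, C=T, V=T

Unit clause (V) forces V = True.
In (¬B ∨ ¬V) only ¬B is left, so B = False.
In (¬E ∨ ¬V) only ¬E is left, so E = False.
In (¬S ∨ ¬V) only ¬S is left, so S = False.
Set U = False.
  then (C ∨ U) forces C = True.
  then (¬C ∨ M ∨ U) forces M = True.
All clauses satisfied.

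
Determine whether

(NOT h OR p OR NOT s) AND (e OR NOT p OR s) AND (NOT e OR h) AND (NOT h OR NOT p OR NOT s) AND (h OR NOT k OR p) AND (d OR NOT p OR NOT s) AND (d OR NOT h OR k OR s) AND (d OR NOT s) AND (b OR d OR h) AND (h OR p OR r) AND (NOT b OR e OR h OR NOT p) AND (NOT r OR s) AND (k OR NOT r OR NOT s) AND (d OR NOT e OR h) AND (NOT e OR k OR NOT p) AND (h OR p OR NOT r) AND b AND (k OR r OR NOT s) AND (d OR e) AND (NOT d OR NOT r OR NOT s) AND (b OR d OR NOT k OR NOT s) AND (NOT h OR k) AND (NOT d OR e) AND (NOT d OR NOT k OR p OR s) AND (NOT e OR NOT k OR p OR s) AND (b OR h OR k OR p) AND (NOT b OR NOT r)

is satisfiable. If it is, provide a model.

b = True, h = True, s = False, k = True, r = False, d = False, p = True, e = True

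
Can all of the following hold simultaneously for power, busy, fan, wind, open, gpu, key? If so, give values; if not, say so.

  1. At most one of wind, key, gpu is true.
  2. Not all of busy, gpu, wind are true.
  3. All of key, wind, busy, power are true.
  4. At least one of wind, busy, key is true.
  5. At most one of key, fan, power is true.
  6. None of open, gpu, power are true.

Case power = True:
  Constraint (6) is violated (power=T) — contradiction.
Case power = False:
  Constraint (3) is violated (power=F) — contradiction.
Both cases fail — unsatisfiable.

Unsatisfiable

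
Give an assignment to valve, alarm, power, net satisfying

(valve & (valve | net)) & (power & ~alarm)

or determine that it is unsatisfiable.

valve = True; alarm = False; power = True; net = True

  valve & (valve | net) = True
    valve | net = True
  power & ~alarm = True
    ~alarm = True
Both conjuncts True, so the formula holds.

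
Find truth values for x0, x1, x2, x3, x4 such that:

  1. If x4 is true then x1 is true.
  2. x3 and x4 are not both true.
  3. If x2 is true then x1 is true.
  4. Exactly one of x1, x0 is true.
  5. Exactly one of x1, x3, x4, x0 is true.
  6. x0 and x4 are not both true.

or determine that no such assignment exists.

x0 = True; x1 = False; x2 = False; x3 = False; x4 = False

  (1) x4=F ⇒ x1: vacuous ✓
  (2) x3=F, x4=F — not both ✓
  (3) x2=F ⇒ x1: vacuous ✓
  (4) {x1, x0}: 1 true — exactly one ✓
  (5) {x1, x3, x4, x0}: 1 true — exactly one ✓
  (6) x0=T, x4=F — not both ✓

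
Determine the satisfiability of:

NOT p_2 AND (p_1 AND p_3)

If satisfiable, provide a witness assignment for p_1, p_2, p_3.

p_1: True, p_2: False, p_3: True

  NOT p_2 = True
  p_1 AND p_3 = True
Both conjuncts True, so the formula holds.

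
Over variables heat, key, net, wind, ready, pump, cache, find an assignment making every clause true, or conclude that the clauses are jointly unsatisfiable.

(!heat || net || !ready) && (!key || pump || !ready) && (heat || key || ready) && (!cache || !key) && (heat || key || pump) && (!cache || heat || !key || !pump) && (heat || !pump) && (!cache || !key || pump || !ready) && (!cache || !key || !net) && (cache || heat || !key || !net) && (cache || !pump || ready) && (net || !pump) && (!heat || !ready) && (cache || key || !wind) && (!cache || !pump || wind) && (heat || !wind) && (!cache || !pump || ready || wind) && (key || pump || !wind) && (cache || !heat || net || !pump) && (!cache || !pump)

heat = True, key = True, net = False, wind = True, ready = False, pump = False, cache = False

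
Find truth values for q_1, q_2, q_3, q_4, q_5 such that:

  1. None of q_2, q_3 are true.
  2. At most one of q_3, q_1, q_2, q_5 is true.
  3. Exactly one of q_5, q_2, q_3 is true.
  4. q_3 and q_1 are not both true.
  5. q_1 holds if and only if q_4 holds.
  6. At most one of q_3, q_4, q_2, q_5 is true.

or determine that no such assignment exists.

q_1 = False, q_2 = False, q_3 = False, q_4 = False, q_5 = True

  (1) {q_2, q_3}: 0 true — none ✓
  (2) {q_3, q_1, q_2, q_5}: 1 true — at most one ✓
  (3) {q_5, q_2, q_3}: 1 true — exactly one ✓
  (4) q_3=F, q_1=F — not both ✓
  (5) q_1=F, q_4=F — same ✓
  (6) {q_3, q_4, q_2, q_5}: 1 true — at most one ✓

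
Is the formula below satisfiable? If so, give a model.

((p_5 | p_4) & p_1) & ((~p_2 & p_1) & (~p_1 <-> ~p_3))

p_1: True, p_2: False, p_3: True, p_4: True, p_5: False

  (p_5 | p_4) & p_1 = True
    p_5 | p_4 = True
  (~p_2 & p_1) & (~p_1 <-> ~p_3) = True
    ~p_2 & p_1 = True
      ~p_2 = True
    ~p_1 <-> ~p_3 = True
      ~p_1 = False
      ~p_3 = False
Both conjuncts True, so the formula holds.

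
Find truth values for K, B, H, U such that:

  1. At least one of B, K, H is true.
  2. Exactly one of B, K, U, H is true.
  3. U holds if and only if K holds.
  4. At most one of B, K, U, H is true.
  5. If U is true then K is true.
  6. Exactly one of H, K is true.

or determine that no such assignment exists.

K = False; B = False; H = True; U = False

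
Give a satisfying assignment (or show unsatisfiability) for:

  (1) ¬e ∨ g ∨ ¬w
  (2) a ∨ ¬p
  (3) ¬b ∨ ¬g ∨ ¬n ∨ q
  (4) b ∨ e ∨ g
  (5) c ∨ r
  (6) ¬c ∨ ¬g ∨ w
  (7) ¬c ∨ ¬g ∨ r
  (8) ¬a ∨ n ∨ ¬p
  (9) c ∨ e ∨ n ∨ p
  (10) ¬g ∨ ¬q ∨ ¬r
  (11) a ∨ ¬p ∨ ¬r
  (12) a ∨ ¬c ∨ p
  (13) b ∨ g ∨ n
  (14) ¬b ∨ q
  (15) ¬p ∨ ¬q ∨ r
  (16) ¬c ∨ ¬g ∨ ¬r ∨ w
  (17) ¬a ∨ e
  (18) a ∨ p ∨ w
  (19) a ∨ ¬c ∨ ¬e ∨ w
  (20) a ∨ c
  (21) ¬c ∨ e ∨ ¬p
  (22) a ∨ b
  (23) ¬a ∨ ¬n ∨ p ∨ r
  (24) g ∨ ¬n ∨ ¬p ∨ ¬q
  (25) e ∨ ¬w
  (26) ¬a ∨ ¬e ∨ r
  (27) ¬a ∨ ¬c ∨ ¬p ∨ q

Set n = True.
Set p = False.
Set c = False.
  then (c ∨ r) forces r = True.
  then (a ∨ c) forces a = True.
  then (¬a ∨ e) forces e = True.
Set g = False.
  then (¬e ∨ g ∨ ¬w) forces w = False.
Set q = True.
Set b = False.
All clauses satisfied.

n=T; p=F; c=F; a=T; e=T; r=T; g=F; q=T; w=F; b=F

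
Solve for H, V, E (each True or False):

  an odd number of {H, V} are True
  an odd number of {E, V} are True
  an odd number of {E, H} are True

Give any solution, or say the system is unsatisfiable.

The formula is unsatisfiable.

Adding constraints 1, 2, 3 mod 2: every variable appears an even number of times on the left, so the left side is 0.
But the right sides sum to 1 (mod 2). 0 ≠ 1 — the system is inconsistent.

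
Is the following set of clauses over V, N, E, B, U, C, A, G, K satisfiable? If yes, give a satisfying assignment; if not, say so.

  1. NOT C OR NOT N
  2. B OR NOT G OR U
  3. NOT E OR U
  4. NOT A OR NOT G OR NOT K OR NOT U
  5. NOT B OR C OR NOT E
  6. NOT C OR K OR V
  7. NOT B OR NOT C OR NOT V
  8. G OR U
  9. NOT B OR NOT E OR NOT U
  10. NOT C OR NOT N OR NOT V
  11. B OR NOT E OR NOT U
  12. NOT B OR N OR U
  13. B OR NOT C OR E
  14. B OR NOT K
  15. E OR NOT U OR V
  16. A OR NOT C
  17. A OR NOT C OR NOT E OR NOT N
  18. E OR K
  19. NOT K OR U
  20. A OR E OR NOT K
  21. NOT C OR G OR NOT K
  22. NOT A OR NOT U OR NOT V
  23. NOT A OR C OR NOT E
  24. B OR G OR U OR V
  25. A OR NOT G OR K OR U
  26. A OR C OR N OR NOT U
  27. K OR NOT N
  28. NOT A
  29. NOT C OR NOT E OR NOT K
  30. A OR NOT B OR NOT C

Case B = True:
  (NOT A) forces A = False.
  (A OR NOT C) forces C = False.
  (NOT B OR C OR NOT E) forces E = False.
  (E OR K) forces K = True.
  Clause (A OR E OR NOT K) is falsified — contradiction.
Case B = False:
  (B OR NOT K) forces K = False.
  (E OR K) forces E = True.
  (NOT E OR U) forces U = True.
  Clause (B OR NOT E OR NOT U) is falsified — contradiction.
Both cases fail, so the formula is unsatisfiable.

The formula is unsatisfiable.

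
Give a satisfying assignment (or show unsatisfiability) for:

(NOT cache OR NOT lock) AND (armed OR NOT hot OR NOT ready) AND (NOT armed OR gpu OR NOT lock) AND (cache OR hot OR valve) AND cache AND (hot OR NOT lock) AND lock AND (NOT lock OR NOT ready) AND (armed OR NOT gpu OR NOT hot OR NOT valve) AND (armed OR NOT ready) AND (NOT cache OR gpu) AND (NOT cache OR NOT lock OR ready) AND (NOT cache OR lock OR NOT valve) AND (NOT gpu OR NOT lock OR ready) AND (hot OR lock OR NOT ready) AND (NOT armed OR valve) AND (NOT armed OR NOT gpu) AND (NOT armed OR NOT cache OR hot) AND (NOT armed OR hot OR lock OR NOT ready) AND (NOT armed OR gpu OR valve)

The formula is unsatisfiable.

Case lock = True:
  (NOT cache OR NOT lock) forces cache = False.
  Clause (cache) is falsified — contradiction.
Case lock = False:
  Clause (lock) is falsified — contradiction.
Both cases fail, so the formula is unsatisfiable.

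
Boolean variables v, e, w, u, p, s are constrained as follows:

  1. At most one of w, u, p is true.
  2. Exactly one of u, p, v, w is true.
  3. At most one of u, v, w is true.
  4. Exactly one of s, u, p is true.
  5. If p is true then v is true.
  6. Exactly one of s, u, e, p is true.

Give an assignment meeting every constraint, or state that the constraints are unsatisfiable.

v = True, e = False, w = False, u = False, p = False, s = True

  (1) {w, u, p}: 0 true — at most one ✓
  (2) {u, p, v, w}: 1 true — exactly one ✓
  (3) {u, v, w}: 1 true — at most one ✓
  (4) {s, u, p}: 1 true — exactly one ✓
  (5) p=F ⇒ v: vacuous ✓
  (6) {s, u, e, p}: 1 true — exactly one ✓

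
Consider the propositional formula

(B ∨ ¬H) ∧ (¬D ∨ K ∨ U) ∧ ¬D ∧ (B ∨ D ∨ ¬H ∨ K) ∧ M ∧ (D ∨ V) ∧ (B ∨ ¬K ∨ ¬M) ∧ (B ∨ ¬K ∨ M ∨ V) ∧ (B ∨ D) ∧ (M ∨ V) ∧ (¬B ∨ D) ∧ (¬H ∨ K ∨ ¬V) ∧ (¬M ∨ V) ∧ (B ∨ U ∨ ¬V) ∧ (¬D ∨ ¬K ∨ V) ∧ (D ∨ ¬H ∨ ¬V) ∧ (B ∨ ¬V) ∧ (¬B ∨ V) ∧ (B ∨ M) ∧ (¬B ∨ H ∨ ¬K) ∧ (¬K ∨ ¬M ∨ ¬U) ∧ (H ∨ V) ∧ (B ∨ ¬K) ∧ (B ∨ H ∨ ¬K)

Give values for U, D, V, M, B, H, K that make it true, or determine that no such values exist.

Case D = True:
  Clause (¬D) is falsified — contradiction.
Case D = False:
  (M) forces M = True.
  (D ∨ V) forces V = True.
  (B ∨ D) forces B = True.
  Clause (¬B ∨ D) is falsified — contradiction.
Both cases fail, so the formula is unsatisfiable.

UNSATISFIABLE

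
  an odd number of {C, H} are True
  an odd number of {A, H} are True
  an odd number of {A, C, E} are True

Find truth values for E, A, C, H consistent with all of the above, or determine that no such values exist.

E = True, A = True, C = True, H = False

{C, H}: 1 true → odd ✓
{A, H}: 1 true → odd ✓
{A, C, E}: 3 true → odd ✓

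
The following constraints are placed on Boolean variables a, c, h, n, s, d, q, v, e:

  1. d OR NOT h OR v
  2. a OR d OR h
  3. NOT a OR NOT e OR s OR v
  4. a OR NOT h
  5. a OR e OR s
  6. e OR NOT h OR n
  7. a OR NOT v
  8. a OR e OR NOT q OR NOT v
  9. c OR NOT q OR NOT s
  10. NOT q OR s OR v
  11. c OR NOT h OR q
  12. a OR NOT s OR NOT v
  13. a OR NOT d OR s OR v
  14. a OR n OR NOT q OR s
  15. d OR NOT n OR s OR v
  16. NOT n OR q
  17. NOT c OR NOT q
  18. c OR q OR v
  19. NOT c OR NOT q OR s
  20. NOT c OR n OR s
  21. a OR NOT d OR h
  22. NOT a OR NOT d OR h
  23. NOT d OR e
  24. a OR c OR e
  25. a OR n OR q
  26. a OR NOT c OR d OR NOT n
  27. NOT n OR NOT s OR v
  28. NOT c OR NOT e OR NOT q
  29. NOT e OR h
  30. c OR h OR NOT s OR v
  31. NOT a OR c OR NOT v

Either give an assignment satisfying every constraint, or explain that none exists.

a: True, c: True, h: False, n: False, s: True, d: False, q: False, v: True, e: False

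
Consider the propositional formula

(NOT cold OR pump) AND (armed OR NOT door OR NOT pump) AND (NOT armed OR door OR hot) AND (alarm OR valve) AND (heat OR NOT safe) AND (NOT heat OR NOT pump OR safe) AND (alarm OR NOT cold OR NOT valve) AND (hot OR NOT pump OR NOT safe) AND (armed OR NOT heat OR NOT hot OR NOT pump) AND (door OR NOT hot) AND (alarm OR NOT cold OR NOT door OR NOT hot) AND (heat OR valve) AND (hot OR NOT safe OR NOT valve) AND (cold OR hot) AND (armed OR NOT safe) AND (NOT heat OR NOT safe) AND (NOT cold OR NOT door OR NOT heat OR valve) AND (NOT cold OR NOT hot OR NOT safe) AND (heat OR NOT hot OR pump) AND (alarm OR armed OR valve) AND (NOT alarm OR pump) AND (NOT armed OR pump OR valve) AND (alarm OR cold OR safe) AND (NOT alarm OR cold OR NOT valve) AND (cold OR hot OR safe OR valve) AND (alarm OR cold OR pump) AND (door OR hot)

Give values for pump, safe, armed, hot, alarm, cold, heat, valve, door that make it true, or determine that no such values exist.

Set pump = True.
Try safe = True:
  (heat OR NOT safe) forces heat = True.
  clause (NOT heat OR NOT safe) is falsified — backtrack.
So safe = False.
  then (NOT heat OR NOT pump OR safe) forces heat = False.
  then (heat OR valve) forces valve = True.
Try armed = False:
  (armed OR NOT door OR NOT pump) forces door = False.
  (door OR NOT hot) forces hot = False.
  clause (door OR hot) is falsified — backtrack.
So armed = True.
Set hot = False.
  then (NOT armed OR door OR hot) forces door = True.
  then (cold OR hot) forces cold = True.
  then (alarm OR NOT cold OR NOT valve) forces alarm = True.
All clauses satisfied.

pump=T, safe=F, armed=T, hot=F, alarm=T, cold=T, heat=F, valve=T, door=T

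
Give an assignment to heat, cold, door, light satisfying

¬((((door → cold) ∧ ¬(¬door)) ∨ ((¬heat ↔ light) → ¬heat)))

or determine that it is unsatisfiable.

heat = True, cold = True, door = False, light = False

  ¬((((door → cold) ∧ ¬(¬door)) ∨ ((¬heat ↔ light) → ¬heat))) = True
    ((door → cold) ∧ ¬(¬door)) ∨ ((¬heat ↔ light) → ¬heat) = False
      (door → cold) ∧ ¬(¬door) = False
        door → cold = True
        ¬(¬door) = False
          ¬door = True
      (¬heat ↔ light) → ¬heat = False
        ¬heat ↔ light = True
          ¬heat = False
        ¬heat = False
The formula evaluates to True.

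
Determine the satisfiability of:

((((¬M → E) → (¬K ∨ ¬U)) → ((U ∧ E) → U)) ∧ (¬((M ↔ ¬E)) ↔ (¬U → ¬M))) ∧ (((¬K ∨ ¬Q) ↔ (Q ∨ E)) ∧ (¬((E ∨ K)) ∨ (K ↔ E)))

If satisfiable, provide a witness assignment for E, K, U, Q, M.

E = False, K = False, U = False, Q = True, M = True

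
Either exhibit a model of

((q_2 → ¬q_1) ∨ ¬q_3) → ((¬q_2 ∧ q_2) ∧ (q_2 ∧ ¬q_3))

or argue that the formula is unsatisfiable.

q_1 = True, q_2 = True, q_3 = True

  ((q_2 → ¬q_1) ∨ ¬q_3) → ((¬q_2 ∧ q_2) ∧ (q_2 ∧ ¬q_3)) = True
    (q_2 → ¬q_1) ∨ ¬q_3 = False
      q_2 → ¬q_1 = False
        ¬q_1 = False
      ¬q_3 = False
    (¬q_2 ∧ q_2) ∧ (q_2 ∧ ¬q_3) = False
      ¬q_2 ∧ q_2 = False
        ¬q_2 = False
      q_2 ∧ ¬q_3 = False
        ¬q_3 = False
The formula evaluates to True.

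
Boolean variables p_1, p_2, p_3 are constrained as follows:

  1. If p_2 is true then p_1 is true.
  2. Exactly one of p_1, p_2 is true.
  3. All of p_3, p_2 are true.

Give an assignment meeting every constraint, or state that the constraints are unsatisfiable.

No satisfying assignment exists.

Case p_2 = True:
  (1) with p_2=T forces p_1 = True.
  Constraint (2) is violated (p_1=T, p_2=T) — contradiction.
Case p_2 = False:
  Constraint (3) is violated (p_2=F) — contradiction.
Both cases fail — unsatisfiable.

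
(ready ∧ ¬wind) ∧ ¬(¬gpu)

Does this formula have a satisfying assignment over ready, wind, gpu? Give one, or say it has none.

ready: True, wind: False, gpu: True

  ready ∧ ¬wind = True
    ¬wind = True
  ¬(¬gpu) = True
    ¬gpu = False
Both conjuncts True, so the formula holds.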